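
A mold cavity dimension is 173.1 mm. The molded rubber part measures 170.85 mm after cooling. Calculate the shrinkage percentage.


Shrinkage = (mold - part) / mold * 100
= (173.1 - 170.85) / 173.1 * 100
= 2.25 / 173.1 * 100
= 1.3%

1.3%


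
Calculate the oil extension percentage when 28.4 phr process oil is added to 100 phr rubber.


Oil % = oil / (100 + oil) * 100
= 28.4 / (100 + 28.4) * 100
= 28.4 / 128.4 * 100
= 22.12%

22.12%


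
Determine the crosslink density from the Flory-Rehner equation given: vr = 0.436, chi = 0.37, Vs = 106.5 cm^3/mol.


ln(1 - vr) = ln(1 - 0.436) = -0.5727
Numerator = -((-0.5727) + 0.436 + 0.37 * 0.436^2) = 0.0664
Denominator = 106.5 * (0.436^(1/3) - 0.436/2) = 57.5397
nu = 0.0664 / 57.5397 = 0.0012 mol/cm^3

0.0012 mol/cm^3


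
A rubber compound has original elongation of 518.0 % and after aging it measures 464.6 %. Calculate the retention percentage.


Retention = aged / original * 100
= 464.6 / 518.0 * 100
= 89.7%

89.7%


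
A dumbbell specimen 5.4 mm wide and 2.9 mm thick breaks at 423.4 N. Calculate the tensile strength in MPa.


Area = width * thickness = 5.4 * 2.9 = 15.66 mm^2
TS = force / area = 423.4 / 15.66 = 27.04 MPa

27.04 MPa


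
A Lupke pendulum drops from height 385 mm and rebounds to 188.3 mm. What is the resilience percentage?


Resilience = h_rebound / h_drop * 100
= 188.3 / 385 * 100
= 48.9%

48.9%


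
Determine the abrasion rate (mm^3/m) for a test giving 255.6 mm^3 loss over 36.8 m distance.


Rate = volume_loss / distance
= 255.6 / 36.8
= 6.946 mm^3/m

6.946 mm^3/m


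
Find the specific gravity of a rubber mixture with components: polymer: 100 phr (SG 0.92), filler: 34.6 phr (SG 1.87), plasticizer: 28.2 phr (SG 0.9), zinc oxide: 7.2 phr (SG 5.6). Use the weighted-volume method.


Sum of weights = 170.0
Volume contributions:
  polymer: 100/0.92 = 108.6957
  filler: 34.6/1.87 = 18.5027
  plasticizer: 28.2/0.9 = 31.3333
  zinc oxide: 7.2/5.6 = 1.2857
Sum of volumes = 159.8174
SG = 170.0 / 159.8174 = 1.064

SG = 1.064


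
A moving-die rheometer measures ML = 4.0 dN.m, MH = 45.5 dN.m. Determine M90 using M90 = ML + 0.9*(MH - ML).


M90 = ML + 0.9 * (MH - ML)
M90 = 4.0 + 0.9 * (45.5 - 4.0)
M90 = 4.0 + 0.9 * 41.5
M90 = 41.35 dN.m

41.35 dN.m


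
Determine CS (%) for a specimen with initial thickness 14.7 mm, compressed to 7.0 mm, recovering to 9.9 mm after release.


CS = (t0 - recovered) / (t0 - ts) * 100
= (14.7 - 9.9) / (14.7 - 7.0) * 100
= 4.8 / 7.7 * 100
= 62.3%

62.3%


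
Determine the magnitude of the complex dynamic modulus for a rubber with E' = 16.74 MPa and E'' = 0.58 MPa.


|E*| = sqrt(E'^2 + E''^2)
= sqrt(16.74^2 + 0.58^2)
= sqrt(280.2276 + 0.3364)
= 16.75 MPa

16.75 MPa


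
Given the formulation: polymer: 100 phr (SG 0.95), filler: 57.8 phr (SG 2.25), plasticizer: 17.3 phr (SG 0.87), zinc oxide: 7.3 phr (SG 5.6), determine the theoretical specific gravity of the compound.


Sum of weights = 182.4
Volume contributions:
  polymer: 100/0.95 = 105.2632
  filler: 57.8/2.25 = 25.6889
  plasticizer: 17.3/0.87 = 19.8851
  zinc oxide: 7.3/5.6 = 1.3036
Sum of volumes = 152.1407
SG = 182.4 / 152.1407 = 1.199

SG = 1.199


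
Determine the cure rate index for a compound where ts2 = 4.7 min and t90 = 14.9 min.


CRI = 100 / (t90 - ts2)
= 100 / (14.9 - 4.7)
= 100 / 10.2
= 9.8 min^-1

9.8 min^-1


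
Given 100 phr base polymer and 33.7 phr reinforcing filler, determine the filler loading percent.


Filler % = filler / (rubber + filler) * 100
= 33.7 / (100 + 33.7) * 100
= 33.7 / 133.7 * 100
= 25.21%

25.21%


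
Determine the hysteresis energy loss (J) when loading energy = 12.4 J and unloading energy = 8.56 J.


Hysteresis loss = loading - unloading
= 12.4 - 8.56
= 3.84 J

3.84 J


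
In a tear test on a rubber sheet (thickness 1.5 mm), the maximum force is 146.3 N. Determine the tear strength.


Tear strength = force / thickness
= 146.3 / 1.5
= 97.53 N/mm

97.53 N/mm


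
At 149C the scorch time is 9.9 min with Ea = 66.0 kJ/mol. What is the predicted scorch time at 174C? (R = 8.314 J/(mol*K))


Convert temperatures: T1 = 149 + 273.15 = 422.15 K, T2 = 174 + 273.15 = 447.15 K
ts2_new = 9.9 * exp(66000 / 8.314 * (1/447.15 - 1/422.15))
1/T2 - 1/T1 = -1.3244e-04
ts2_new = 3.46 min

3.46 min


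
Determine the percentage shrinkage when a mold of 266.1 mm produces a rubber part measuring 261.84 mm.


Shrinkage = (mold - part) / mold * 100
= (266.1 - 261.84) / 266.1 * 100
= 4.26 / 266.1 * 100
= 1.6%

1.6%


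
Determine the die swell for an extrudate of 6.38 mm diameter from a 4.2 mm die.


Die swell ratio = D_extrudate / D_die
= 6.38 / 4.2
= 1.519

Die swell = 1.519


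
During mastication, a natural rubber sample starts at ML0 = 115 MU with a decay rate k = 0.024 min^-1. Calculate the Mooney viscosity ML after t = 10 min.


ML = ML0 * exp(-k * t)
ML = 115 * exp(-0.024 * 10)
ML = 115 * 0.7866
ML = 90.46 MU

90.46 MU


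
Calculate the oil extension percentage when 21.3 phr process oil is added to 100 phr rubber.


Oil % = oil / (100 + oil) * 100
= 21.3 / (100 + 21.3) * 100
= 21.3 / 121.3 * 100
= 17.56%

17.56%


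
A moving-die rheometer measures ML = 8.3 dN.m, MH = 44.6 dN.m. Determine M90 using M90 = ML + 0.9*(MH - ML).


M90 = ML + 0.9 * (MH - ML)
M90 = 8.3 + 0.9 * (44.6 - 8.3)
M90 = 8.3 + 0.9 * 36.3
M90 = 40.97 dN.m

40.97 dN.m


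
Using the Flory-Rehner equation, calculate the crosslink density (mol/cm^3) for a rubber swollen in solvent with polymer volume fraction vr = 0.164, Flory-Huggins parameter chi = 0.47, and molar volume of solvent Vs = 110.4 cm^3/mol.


ln(1 - vr) = ln(1 - 0.164) = -0.1791
Numerator = -((-0.1791) + 0.164 + 0.47 * 0.164^2) = 0.0025
Denominator = 110.4 * (0.164^(1/3) - 0.164/2) = 51.3769
nu = 0.0025 / 51.3769 = 4.8379e-05 mol/cm^3

4.8379e-05 mol/cm^3


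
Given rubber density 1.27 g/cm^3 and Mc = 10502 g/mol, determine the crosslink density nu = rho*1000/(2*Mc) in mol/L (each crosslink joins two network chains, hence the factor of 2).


nu = rho * 1000 / (2 * Mc)
nu = 1.27 * 1000 / (2 * 10502)
nu = 1270.0 / 21004
nu = 0.0605 mol/L

0.0605 mol/L


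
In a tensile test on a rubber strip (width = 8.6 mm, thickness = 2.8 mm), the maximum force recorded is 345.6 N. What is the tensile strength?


Area = width * thickness = 8.6 * 2.8 = 24.08 mm^2
TS = force / area = 345.6 / 24.08 = 14.35 MPa

14.35 MPa


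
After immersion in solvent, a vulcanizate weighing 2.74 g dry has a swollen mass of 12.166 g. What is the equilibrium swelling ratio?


Q = W_swollen / W_dry
Q = 12.166 / 2.74
Q = 4.44

Q = 4.44


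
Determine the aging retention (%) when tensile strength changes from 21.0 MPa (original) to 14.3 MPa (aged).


Retention = aged / original * 100
= 14.3 / 21.0 * 100
= 68.1%

68.1%


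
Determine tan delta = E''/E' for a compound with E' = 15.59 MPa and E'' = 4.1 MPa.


tan delta = E'' / E'
= 4.1 / 15.59
= 0.263

tan delta = 0.263


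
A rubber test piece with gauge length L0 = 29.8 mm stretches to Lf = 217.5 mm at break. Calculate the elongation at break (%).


Elongation = (Lf - L0) / L0 * 100
= (217.5 - 29.8) / 29.8 * 100
= 187.7 / 29.8 * 100
= 629.9%

629.9%


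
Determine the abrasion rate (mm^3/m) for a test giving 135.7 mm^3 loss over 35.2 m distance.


Rate = volume_loss / distance
= 135.7 / 35.2
= 3.855 mm^3/m

3.855 mm^3/m


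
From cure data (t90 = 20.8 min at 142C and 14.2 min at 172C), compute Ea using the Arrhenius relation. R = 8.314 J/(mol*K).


T1 = 415.15 K, T2 = 445.15 K
1/T1 - 1/T2 = 1.6233e-04
ln(t1/t2) = ln(20.8/14.2) = 0.3817
Ea = 8.314 * 0.3817 / 1.6233e-04 = 19549.4654 J/mol
Ea = 19.55 kJ/mol

19.55 kJ/mol


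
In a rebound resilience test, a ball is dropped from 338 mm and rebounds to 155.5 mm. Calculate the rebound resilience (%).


Resilience = h_rebound / h_drop * 100
= 155.5 / 338 * 100
= 46.0%

46.0%


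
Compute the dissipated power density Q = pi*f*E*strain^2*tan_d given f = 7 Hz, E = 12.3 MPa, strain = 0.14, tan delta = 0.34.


Q = pi * f * E * strain^2 * tan_d
= pi * 7 * 12.3 * 0.14^2 * 0.34
= pi * 7 * 12.3 * 0.0196 * 0.34
= 1.8026

Q = 1.8026


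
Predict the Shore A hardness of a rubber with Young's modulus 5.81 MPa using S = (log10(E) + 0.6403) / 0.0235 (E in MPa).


log10(E) = 0.0235*S - 0.6403  =>  S = (log10(E) + 0.6403) / 0.0235
log10(5.81) = 0.764176
S = (0.764176 + 0.6403) / 0.0235 = 1.404476 / 0.0235
S = 59.8

Shore A = 59.8


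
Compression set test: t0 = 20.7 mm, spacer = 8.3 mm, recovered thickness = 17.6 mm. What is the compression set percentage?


CS = (t0 - recovered) / (t0 - ts) * 100
= (20.7 - 17.6) / (20.7 - 8.3) * 100
= 3.1 / 12.4 * 100
= 25.0%

25.0%


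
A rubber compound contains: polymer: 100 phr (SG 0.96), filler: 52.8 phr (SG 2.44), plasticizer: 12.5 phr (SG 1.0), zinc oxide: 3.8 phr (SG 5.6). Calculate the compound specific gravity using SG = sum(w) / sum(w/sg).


Sum of weights = 169.1
Volume contributions:
  polymer: 100/0.96 = 104.1667
  filler: 52.8/2.44 = 21.6393
  plasticizer: 12.5/1.0 = 12.5000
  zinc oxide: 3.8/5.6 = 0.6786
Sum of volumes = 138.9846
SG = 169.1 / 138.9846 = 1.217

SG = 1.217


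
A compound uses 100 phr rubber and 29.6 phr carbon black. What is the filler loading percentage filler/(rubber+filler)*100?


Filler % = filler / (rubber + filler) * 100
= 29.6 / (100 + 29.6) * 100
= 29.6 / 129.6 * 100
= 22.84%

22.84%


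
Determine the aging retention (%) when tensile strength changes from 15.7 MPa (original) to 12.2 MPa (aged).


Retention = aged / original * 100
= 12.2 / 15.7 * 100
= 77.7%

77.7%


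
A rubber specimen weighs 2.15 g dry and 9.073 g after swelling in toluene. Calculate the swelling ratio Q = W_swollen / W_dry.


Q = W_swollen / W_dry
Q = 9.073 / 2.15
Q = 4.22

Q = 4.22


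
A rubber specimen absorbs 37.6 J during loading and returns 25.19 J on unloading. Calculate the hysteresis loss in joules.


Hysteresis loss = loading - unloading
= 37.6 - 25.19
= 12.41 J

12.41 J


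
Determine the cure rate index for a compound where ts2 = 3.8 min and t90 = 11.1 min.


CRI = 100 / (t90 - ts2)
= 100 / (11.1 - 3.8)
= 100 / 7.3
= 13.7 min^-1

13.7 min^-1


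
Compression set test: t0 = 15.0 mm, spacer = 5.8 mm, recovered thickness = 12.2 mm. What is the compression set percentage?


CS = (t0 - recovered) / (t0 - ts) * 100
= (15.0 - 12.2) / (15.0 - 5.8) * 100
= 2.8 / 9.2 * 100
= 30.4%

30.4%


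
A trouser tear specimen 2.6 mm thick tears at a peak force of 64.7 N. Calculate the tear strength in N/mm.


Tear strength = force / thickness
= 64.7 / 2.6
= 24.88 N/mm

24.88 N/mm


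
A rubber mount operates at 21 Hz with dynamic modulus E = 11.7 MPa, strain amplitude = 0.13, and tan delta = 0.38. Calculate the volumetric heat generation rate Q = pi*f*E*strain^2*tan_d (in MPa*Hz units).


Q = pi * f * E * strain^2 * tan_d
= pi * 21 * 11.7 * 0.13^2 * 0.38
= pi * 21 * 11.7 * 0.0169 * 0.38
= 4.9571

Q = 4.9571


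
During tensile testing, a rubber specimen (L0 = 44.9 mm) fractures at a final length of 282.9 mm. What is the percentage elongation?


Elongation = (Lf - L0) / L0 * 100
= (282.9 - 44.9) / 44.9 * 100
= 238.0 / 44.9 * 100
= 530.1%

530.1%


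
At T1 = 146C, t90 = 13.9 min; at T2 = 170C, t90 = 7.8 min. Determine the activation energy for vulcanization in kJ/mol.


T1 = 419.15 K, T2 = 443.15 K
1/T1 - 1/T2 = 1.2921e-04
ln(t1/t2) = ln(13.9/7.8) = 0.5778
Ea = 8.314 * 0.5778 / 1.2921e-04 = 37176.6551 J/mol
Ea = 37.18 kJ/mol

37.18 kJ/mol


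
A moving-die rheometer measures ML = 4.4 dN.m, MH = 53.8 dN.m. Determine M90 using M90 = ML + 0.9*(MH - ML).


M90 = ML + 0.9 * (MH - ML)
M90 = 4.4 + 0.9 * (53.8 - 4.4)
M90 = 4.4 + 0.9 * 49.4
M90 = 48.86 dN.m

48.86 dN.m


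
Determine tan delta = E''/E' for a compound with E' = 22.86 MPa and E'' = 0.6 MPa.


tan delta = E'' / E'
= 0.6 / 22.86
= 0.0262

tan delta = 0.0262


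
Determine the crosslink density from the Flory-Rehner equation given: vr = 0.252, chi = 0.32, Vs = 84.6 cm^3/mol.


ln(1 - vr) = ln(1 - 0.252) = -0.2904
Numerator = -((-0.2904) + 0.252 + 0.32 * 0.252^2) = 0.0180
Denominator = 84.6 * (0.252^(1/3) - 0.252/2) = 42.7768
nu = 0.0180 / 42.7768 = 4.2151e-04 mol/cm^3

4.2151e-04 mol/cm^3


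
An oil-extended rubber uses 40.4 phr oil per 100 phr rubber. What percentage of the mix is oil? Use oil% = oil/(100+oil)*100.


Oil % = oil / (100 + oil) * 100
= 40.4 / (100 + 40.4) * 100
= 40.4 / 140.4 * 100
= 28.77%

28.77%


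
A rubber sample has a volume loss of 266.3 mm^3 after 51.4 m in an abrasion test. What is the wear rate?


Rate = volume_loss / distance
= 266.3 / 51.4
= 5.181 mm^3/m

5.181 mm^3/m


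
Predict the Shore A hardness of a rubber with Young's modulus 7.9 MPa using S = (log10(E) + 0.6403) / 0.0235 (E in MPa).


log10(E) = 0.0235*S - 0.6403  =>  S = (log10(E) + 0.6403) / 0.0235
log10(7.9) = 0.897627
S = (0.897627 + 0.6403) / 0.0235 = 1.537927 / 0.0235
S = 65.4

Shore A = 65.4


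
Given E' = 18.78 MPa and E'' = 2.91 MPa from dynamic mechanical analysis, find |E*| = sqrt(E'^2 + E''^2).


|E*| = sqrt(E'^2 + E''^2)
= sqrt(18.78^2 + 2.91^2)
= sqrt(352.6884 + 8.4681)
= 19.004 MPa

19.004 MPa


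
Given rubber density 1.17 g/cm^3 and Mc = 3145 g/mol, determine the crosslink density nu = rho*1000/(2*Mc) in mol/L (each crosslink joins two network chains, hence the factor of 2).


nu = rho * 1000 / (2 * Mc)
nu = 1.17 * 1000 / (2 * 3145)
nu = 1170.0 / 6290
nu = 0.1860 mol/L

0.1860 mol/L


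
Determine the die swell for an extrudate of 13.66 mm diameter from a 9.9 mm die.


Die swell ratio = D_extrudate / D_die
= 13.66 / 9.9
= 1.38

Die swell = 1.38


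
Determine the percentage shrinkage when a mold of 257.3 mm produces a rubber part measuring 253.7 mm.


Shrinkage = (mold - part) / mold * 100
= (257.3 - 253.7) / 257.3 * 100
= 3.6 / 257.3 * 100
= 1.4%

1.4%


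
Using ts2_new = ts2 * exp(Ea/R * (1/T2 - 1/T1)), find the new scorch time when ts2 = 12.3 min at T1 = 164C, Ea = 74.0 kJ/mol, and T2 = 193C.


Convert temperatures: T1 = 164 + 273.15 = 437.15 K, T2 = 193 + 273.15 = 466.15 K
ts2_new = 12.3 * exp(74000 / 8.314 * (1/466.15 - 1/437.15))
1/T2 - 1/T1 = -1.4231e-04
ts2_new = 3.47 min

3.47 min


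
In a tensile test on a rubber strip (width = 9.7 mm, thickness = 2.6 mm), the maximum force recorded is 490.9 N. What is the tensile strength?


Area = width * thickness = 9.7 * 2.6 = 25.22 mm^2
TS = force / area = 490.9 / 25.22 = 19.46 MPa

19.46 MPa


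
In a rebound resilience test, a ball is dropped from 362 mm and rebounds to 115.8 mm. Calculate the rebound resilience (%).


Resilience = h_rebound / h_drop * 100
= 115.8 / 362 * 100
= 32.0%

32.0%


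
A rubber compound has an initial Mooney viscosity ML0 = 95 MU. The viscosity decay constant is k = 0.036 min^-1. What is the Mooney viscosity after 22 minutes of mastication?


ML = ML0 * exp(-k * t)
ML = 95 * exp(-0.036 * 22)
ML = 95 * 0.4529
ML = 43.03 MU

43.03 MU


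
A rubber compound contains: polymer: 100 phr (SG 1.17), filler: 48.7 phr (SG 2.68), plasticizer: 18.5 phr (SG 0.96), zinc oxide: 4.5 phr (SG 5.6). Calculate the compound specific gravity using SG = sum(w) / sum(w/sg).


Sum of weights = 171.7
Volume contributions:
  polymer: 100/1.17 = 85.4701
  filler: 48.7/2.68 = 18.1716
  plasticizer: 18.5/0.96 = 19.2708
  zinc oxide: 4.5/5.6 = 0.8036
Sum of volumes = 123.7161
SG = 171.7 / 123.7161 = 1.388

SG = 1.388


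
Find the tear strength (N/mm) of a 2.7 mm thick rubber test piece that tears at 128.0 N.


Tear strength = force / thickness
= 128.0 / 2.7
= 47.41 N/mm

47.41 N/mm


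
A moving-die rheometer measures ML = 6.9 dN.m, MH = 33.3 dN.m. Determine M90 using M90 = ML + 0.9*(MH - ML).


M90 = ML + 0.9 * (MH - ML)
M90 = 6.9 + 0.9 * (33.3 - 6.9)
M90 = 6.9 + 0.9 * 26.4
M90 = 30.66 dN.m

30.66 dN.m


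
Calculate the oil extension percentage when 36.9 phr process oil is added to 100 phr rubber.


Oil % = oil / (100 + oil) * 100
= 36.9 / (100 + 36.9) * 100
= 36.9 / 136.9 * 100
= 26.95%

26.95%


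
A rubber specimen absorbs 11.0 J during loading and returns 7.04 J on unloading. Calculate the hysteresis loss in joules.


Hysteresis loss = loading - unloading
= 11.0 - 7.04
= 3.96 J

3.96 J


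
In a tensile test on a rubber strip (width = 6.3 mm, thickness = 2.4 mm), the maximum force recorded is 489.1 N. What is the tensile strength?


Area = width * thickness = 6.3 * 2.4 = 15.12 mm^2
TS = force / area = 489.1 / 15.12 = 32.35 MPa

32.35 MPa


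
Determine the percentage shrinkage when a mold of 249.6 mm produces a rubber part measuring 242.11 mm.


Shrinkage = (mold - part) / mold * 100
= (249.6 - 242.11) / 249.6 * 100
= 7.49 / 249.6 * 100
= 3.0%

3.0%


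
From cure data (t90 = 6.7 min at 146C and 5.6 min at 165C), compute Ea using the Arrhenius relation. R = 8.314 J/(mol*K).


T1 = 419.15 K, T2 = 438.15 K
1/T1 - 1/T2 = 1.0346e-04
ln(t1/t2) = ln(6.7/5.6) = 0.1793
Ea = 8.314 * 0.1793 / 1.0346e-04 = 14412.1283 J/mol
Ea = 14.41 kJ/mol

14.41 kJ/mol


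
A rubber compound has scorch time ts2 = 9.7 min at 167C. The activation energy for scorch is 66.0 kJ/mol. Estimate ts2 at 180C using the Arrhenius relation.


Convert temperatures: T1 = 167 + 273.15 = 440.15 K, T2 = 180 + 273.15 = 453.15 K
ts2_new = 9.7 * exp(66000 / 8.314 * (1/453.15 - 1/440.15))
1/T2 - 1/T1 = -6.5178e-05
ts2_new = 5.78 min

5.78 min


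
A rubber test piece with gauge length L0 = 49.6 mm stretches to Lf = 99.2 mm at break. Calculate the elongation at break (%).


Elongation = (Lf - L0) / L0 * 100
= (99.2 - 49.6) / 49.6 * 100
= 49.6 / 49.6 * 100
= 100.0%

100.0%


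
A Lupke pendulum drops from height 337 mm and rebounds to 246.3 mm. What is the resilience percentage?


Resilience = h_rebound / h_drop * 100
= 246.3 / 337 * 100
= 73.1%

73.1%


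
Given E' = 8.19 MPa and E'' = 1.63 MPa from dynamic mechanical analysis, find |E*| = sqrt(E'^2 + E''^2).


|E*| = sqrt(E'^2 + E''^2)
= sqrt(8.19^2 + 1.63^2)
= sqrt(67.0761 + 2.6569)
= 8.351 MPa

8.351 MPa


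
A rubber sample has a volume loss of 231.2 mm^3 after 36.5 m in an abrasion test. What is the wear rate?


Rate = volume_loss / distance
= 231.2 / 36.5
= 6.334 mm^3/m

6.334 mm^3/m


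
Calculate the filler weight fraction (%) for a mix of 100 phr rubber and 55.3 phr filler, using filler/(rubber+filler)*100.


Filler % = filler / (rubber + filler) * 100
= 55.3 / (100 + 55.3) * 100
= 55.3 / 155.3 * 100
= 35.61%

35.61%


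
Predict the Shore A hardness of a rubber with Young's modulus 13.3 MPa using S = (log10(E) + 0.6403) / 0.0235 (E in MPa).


log10(E) = 0.0235*S - 0.6403  =>  S = (log10(E) + 0.6403) / 0.0235
log10(13.3) = 1.123852
S = (1.123852 + 0.6403) / 0.0235 = 1.764152 / 0.0235
S = 75.1

Shore A = 75.1


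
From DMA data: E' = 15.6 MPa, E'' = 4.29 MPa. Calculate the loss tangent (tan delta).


tan delta = E'' / E'
= 4.29 / 15.6
= 0.275

tan delta = 0.275


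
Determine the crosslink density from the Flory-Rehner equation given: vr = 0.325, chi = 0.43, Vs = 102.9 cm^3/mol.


ln(1 - vr) = ln(1 - 0.325) = -0.3930
Numerator = -((-0.3930) + 0.325 + 0.43 * 0.325^2) = 0.0226
Denominator = 102.9 * (0.325^(1/3) - 0.325/2) = 54.0260
nu = 0.0226 / 54.0260 = 4.1876e-04 mol/cm^3

4.1876e-04 mol/cm^3


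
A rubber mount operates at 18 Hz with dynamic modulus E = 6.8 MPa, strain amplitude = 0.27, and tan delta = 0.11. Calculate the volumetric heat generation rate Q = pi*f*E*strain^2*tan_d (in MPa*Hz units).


Q = pi * f * E * strain^2 * tan_d
= pi * 18 * 6.8 * 0.27^2 * 0.11
= pi * 18 * 6.8 * 0.0729 * 0.11
= 3.0836

Q = 3.0836


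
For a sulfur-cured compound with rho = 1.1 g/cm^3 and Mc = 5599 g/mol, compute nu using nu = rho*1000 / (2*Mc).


nu = rho * 1000 / (2 * Mc)
nu = 1.1 * 1000 / (2 * 5599)
nu = 1100.0 / 11198
nu = 0.0982 mol/L

0.0982 mol/L


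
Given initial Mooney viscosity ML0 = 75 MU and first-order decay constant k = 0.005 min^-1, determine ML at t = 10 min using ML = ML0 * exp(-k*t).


ML = ML0 * exp(-k * t)
ML = 75 * exp(-0.005 * 10)
ML = 75 * 0.9512
ML = 71.34 MU

71.34 MU


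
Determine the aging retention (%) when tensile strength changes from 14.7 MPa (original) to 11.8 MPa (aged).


Retention = aged / original * 100
= 11.8 / 14.7 * 100
= 80.3%

80.3%


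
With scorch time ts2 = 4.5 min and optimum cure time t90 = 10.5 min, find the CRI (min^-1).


CRI = 100 / (t90 - ts2)
= 100 / (10.5 - 4.5)
= 100 / 6.0
= 16.67 min^-1

16.67 min^-1


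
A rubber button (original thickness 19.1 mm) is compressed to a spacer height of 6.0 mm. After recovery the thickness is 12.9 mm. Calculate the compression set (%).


CS = (t0 - recovered) / (t0 - ts) * 100
= (19.1 - 12.9) / (19.1 - 6.0) * 100
= 6.2 / 13.1 * 100
= 47.3%

47.3%


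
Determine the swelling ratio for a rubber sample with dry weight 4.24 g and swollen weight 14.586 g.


Q = W_swollen / W_dry
Q = 14.586 / 4.24
Q = 3.44

Q = 3.44


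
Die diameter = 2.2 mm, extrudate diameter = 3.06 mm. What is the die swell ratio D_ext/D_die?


Die swell ratio = D_extrudate / D_die
= 3.06 / 2.2
= 1.391

Die swell = 1.391


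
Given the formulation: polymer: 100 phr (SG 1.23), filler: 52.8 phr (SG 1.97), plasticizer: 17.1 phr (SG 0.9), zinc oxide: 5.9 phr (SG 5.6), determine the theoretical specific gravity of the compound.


Sum of weights = 175.8
Volume contributions:
  polymer: 100/1.23 = 81.3008
  filler: 52.8/1.97 = 26.8020
  plasticizer: 17.1/0.9 = 19.0000
  zinc oxide: 5.9/5.6 = 1.0536
Sum of volumes = 128.1564
SG = 175.8 / 128.1564 = 1.372

SG = 1.372


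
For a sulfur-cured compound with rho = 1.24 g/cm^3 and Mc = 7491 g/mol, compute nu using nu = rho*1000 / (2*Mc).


nu = rho * 1000 / (2 * Mc)
nu = 1.24 * 1000 / (2 * 7491)
nu = 1240.0 / 14982
nu = 0.0828 mol/L

0.0828 mol/L


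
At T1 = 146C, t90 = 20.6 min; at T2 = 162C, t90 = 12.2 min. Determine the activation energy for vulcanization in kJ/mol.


T1 = 419.15 K, T2 = 435.15 K
1/T1 - 1/T2 = 8.7723e-05
ln(t1/t2) = ln(20.6/12.2) = 0.5239
Ea = 8.314 * 0.5239 / 8.7723e-05 = 49648.9070 J/mol
Ea = 49.65 kJ/mol

49.65 kJ/mol


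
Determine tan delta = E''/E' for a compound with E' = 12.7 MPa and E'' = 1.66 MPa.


tan delta = E'' / E'
= 1.66 / 12.7
= 0.1307

tan delta = 0.1307


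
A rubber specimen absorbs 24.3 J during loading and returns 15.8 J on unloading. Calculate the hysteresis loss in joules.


Hysteresis loss = loading - unloading
= 24.3 - 15.8
= 8.5 J

8.5 J


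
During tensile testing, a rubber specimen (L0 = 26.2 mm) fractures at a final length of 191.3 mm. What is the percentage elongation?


Elongation = (Lf - L0) / L0 * 100
= (191.3 - 26.2) / 26.2 * 100
= 165.1 / 26.2 * 100
= 630.2%

630.2%


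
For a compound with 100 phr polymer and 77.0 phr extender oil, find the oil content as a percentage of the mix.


Oil % = oil / (100 + oil) * 100
= 77.0 / (100 + 77.0) * 100
= 77.0 / 177.0 * 100
= 43.5%

43.5%


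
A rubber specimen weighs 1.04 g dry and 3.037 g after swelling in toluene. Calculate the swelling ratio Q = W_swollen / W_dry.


Q = W_swollen / W_dry
Q = 3.037 / 1.04
Q = 2.92

Q = 2.92


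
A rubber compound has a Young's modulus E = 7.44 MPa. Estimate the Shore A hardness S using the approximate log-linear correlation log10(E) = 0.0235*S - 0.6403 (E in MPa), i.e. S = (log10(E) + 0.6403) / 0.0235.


log10(E) = 0.0235*S - 0.6403  =>  S = (log10(E) + 0.6403) / 0.0235
log10(7.44) = 0.871573
S = (0.871573 + 0.6403) / 0.0235 = 1.511873 / 0.0235
S = 64.3

Shore A = 64.3


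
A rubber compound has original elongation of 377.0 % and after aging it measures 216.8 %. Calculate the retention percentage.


Retention = aged / original * 100
= 216.8 / 377.0 * 100
= 57.5%

57.5%


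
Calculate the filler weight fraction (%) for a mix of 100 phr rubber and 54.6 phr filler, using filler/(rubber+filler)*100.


Filler % = filler / (rubber + filler) * 100
= 54.6 / (100 + 54.6) * 100
= 54.6 / 154.6 * 100
= 35.32%

35.32%


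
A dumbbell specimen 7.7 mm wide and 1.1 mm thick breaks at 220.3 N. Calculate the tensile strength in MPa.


Area = width * thickness = 7.7 * 1.1 = 8.47 mm^2
TS = force / area = 220.3 / 8.47 = 26.01 MPa

26.01 MPa


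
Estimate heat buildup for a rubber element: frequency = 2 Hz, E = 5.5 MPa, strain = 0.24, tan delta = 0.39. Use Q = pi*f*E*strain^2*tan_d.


Q = pi * f * E * strain^2 * tan_d
= pi * 2 * 5.5 * 0.24^2 * 0.39
= pi * 2 * 5.5 * 0.0576 * 0.39
= 0.7763

Q = 0.7763


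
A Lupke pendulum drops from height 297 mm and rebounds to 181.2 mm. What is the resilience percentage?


Resilience = h_rebound / h_drop * 100
= 181.2 / 297 * 100
= 61.0%

61.0%


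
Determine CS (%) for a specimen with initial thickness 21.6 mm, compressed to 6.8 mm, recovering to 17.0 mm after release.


CS = (t0 - recovered) / (t0 - ts) * 100
= (21.6 - 17.0) / (21.6 - 6.8) * 100
= 4.6 / 14.8 * 100
= 31.1%

31.1%


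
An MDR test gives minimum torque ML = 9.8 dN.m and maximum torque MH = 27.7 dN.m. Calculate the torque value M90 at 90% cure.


M90 = ML + 0.9 * (MH - ML)
M90 = 9.8 + 0.9 * (27.7 - 9.8)
M90 = 9.8 + 0.9 * 17.9
M90 = 25.91 dN.m

25.91 dN.m


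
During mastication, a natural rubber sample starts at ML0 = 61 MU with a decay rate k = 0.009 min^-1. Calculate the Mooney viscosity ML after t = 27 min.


ML = ML0 * exp(-k * t)
ML = 61 * exp(-0.009 * 27)
ML = 61 * 0.7843
ML = 47.84 MU

47.84 MU


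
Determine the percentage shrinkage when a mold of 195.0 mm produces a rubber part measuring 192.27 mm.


Shrinkage = (mold - part) / mold * 100
= (195.0 - 192.27) / 195.0 * 100
= 2.73 / 195.0 * 100
= 1.4%

1.4%


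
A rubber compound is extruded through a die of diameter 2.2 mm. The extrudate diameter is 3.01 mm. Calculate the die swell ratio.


Die swell ratio = D_extrudate / D_die
= 3.01 / 2.2
= 1.368

Die swell = 1.368


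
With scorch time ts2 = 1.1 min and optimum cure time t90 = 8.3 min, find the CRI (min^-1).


CRI = 100 / (t90 - ts2)
= 100 / (8.3 - 1.1)
= 100 / 7.2
= 13.89 min^-1

13.89 min^-1


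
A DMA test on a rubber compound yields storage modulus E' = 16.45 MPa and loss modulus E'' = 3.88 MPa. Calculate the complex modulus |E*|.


|E*| = sqrt(E'^2 + E''^2)
= sqrt(16.45^2 + 3.88^2)
= sqrt(270.6025 + 15.0544)
= 16.901 MPa

16.901 MPa


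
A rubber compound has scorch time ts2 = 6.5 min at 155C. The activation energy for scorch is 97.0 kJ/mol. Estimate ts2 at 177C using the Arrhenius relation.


Convert temperatures: T1 = 155 + 273.15 = 428.15 K, T2 = 177 + 273.15 = 450.15 K
ts2_new = 6.5 * exp(97000 / 8.314 * (1/450.15 - 1/428.15))
1/T2 - 1/T1 = -1.1415e-04
ts2_new = 1.72 min

1.72 min


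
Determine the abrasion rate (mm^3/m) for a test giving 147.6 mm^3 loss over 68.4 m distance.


Rate = volume_loss / distance
= 147.6 / 68.4
= 2.158 mm^3/m

2.158 mm^3/m


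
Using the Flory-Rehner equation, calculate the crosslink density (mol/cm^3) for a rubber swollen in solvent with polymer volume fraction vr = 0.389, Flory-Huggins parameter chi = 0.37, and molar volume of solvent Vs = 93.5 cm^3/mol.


ln(1 - vr) = ln(1 - 0.389) = -0.4927
Numerator = -((-0.4927) + 0.389 + 0.37 * 0.389^2) = 0.0477
Denominator = 93.5 * (0.389^(1/3) - 0.389/2) = 50.0683
nu = 0.0477 / 50.0683 = 9.5209e-04 mol/cm^3

9.5209e-04 mol/cm^3


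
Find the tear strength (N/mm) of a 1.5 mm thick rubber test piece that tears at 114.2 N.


Tear strength = force / thickness
= 114.2 / 1.5
= 76.13 N/mm

76.13 N/mm


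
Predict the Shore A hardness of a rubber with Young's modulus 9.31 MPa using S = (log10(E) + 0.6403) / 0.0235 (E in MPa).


log10(E) = 0.0235*S - 0.6403  =>  S = (log10(E) + 0.6403) / 0.0235
log10(9.31) = 0.968950
S = (0.968950 + 0.6403) / 0.0235 = 1.609250 / 0.0235
S = 68.5

Shore A = 68.5


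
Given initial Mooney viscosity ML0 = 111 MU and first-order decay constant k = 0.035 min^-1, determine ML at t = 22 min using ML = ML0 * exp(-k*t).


ML = ML0 * exp(-k * t)
ML = 111 * exp(-0.035 * 22)
ML = 111 * 0.4630
ML = 51.39 MU

51.39 MU


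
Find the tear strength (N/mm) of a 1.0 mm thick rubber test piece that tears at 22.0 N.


Tear strength = force / thickness
= 22.0 / 1.0
= 22.0 N/mm

22.0 N/mm


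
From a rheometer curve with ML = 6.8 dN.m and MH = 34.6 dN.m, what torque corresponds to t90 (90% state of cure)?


M90 = ML + 0.9 * (MH - ML)
M90 = 6.8 + 0.9 * (34.6 - 6.8)
M90 = 6.8 + 0.9 * 27.8
M90 = 31.82 dN.m

31.82 dN.m


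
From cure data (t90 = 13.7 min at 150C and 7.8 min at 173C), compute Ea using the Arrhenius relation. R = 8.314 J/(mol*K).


T1 = 423.15 K, T2 = 446.15 K
1/T1 - 1/T2 = 1.2183e-04
ln(t1/t2) = ln(13.7/7.8) = 0.5633
Ea = 8.314 * 0.5633 / 1.2183e-04 = 38439.3173 J/mol
Ea = 38.44 kJ/mol

38.44 kJ/mol


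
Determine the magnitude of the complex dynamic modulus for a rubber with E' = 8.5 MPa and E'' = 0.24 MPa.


|E*| = sqrt(E'^2 + E''^2)
= sqrt(8.5^2 + 0.24^2)
= sqrt(72.2500 + 0.0576)
= 8.503 MPa

8.503 MPa


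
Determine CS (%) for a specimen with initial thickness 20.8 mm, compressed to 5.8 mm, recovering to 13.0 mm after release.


CS = (t0 - recovered) / (t0 - ts) * 100
= (20.8 - 13.0) / (20.8 - 5.8) * 100
= 7.8 / 15.0 * 100
= 52.0%

52.0%


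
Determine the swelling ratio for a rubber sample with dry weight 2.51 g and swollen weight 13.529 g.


Q = W_swollen / W_dry
Q = 13.529 / 2.51
Q = 5.39

Q = 5.39


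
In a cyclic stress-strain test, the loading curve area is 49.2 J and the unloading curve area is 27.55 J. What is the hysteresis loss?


Hysteresis loss = loading - unloading
= 49.2 - 27.55
= 21.65 J

21.65 J


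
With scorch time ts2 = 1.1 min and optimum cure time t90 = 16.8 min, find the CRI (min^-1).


CRI = 100 / (t90 - ts2)
= 100 / (16.8 - 1.1)
= 100 / 15.7
= 6.37 min^-1

6.37 min^-1


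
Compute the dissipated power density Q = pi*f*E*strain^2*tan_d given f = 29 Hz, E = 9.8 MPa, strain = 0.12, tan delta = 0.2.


Q = pi * f * E * strain^2 * tan_d
= pi * 29 * 9.8 * 0.12^2 * 0.2
= pi * 29 * 9.8 * 0.0144 * 0.2
= 2.5714

Q = 2.5714


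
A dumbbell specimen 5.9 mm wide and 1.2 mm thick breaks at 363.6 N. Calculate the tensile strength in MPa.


Area = width * thickness = 5.9 * 1.2 = 7.08 mm^2
TS = force / area = 363.6 / 7.08 = 51.36 MPa

51.36 MPa


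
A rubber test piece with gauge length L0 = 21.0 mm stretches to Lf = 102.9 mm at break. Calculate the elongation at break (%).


Elongation = (Lf - L0) / L0 * 100
= (102.9 - 21.0) / 21.0 * 100
= 81.9 / 21.0 * 100
= 390.0%

390.0%


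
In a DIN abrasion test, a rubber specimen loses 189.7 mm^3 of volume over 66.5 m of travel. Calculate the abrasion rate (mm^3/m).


Rate = volume_loss / distance
= 189.7 / 66.5
= 2.853 mm^3/m

2.853 mm^3/m


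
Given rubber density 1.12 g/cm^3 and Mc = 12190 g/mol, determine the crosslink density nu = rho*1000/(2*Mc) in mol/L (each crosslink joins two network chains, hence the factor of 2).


nu = rho * 1000 / (2 * Mc)
nu = 1.12 * 1000 / (2 * 12190)
nu = 1120.0 / 24380
nu = 0.0459 mol/L

0.0459 mol/L


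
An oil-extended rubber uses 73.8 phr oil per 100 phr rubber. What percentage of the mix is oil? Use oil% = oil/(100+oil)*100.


Oil % = oil / (100 + oil) * 100
= 73.8 / (100 + 73.8) * 100
= 73.8 / 173.8 * 100
= 42.46%

42.46%


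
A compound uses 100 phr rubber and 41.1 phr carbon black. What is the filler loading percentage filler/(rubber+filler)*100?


Filler % = filler / (rubber + filler) * 100
= 41.1 / (100 + 41.1) * 100
= 41.1 / 141.1 * 100
= 29.13%

29.13%


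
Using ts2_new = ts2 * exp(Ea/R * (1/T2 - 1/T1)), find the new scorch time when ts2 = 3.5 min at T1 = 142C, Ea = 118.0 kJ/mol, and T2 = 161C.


Convert temperatures: T1 = 142 + 273.15 = 415.15 K, T2 = 161 + 273.15 = 434.15 K
ts2_new = 3.5 * exp(118000 / 8.314 * (1/434.15 - 1/415.15))
1/T2 - 1/T1 = -1.0542e-04
ts2_new = 0.78 min

0.78 min


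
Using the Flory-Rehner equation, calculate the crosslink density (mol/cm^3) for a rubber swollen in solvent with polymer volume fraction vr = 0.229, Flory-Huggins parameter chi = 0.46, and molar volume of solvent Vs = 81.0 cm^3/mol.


ln(1 - vr) = ln(1 - 0.229) = -0.2601
Numerator = -((-0.2601) + 0.229 + 0.46 * 0.229^2) = 0.0069
Denominator = 81.0 * (0.229^(1/3) - 0.229/2) = 40.2816
nu = 0.0069 / 40.2816 = 1.7239e-04 mol/cm^3

1.7239e-04 mol/cm^3


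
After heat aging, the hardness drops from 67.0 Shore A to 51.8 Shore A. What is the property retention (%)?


Retention = aged / original * 100
= 51.8 / 67.0 * 100
= 77.3%

77.3%


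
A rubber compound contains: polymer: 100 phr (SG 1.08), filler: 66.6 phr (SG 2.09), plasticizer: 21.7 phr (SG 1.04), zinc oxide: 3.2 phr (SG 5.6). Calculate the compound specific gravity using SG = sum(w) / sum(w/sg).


Sum of weights = 191.5
Volume contributions:
  polymer: 100/1.08 = 92.5926
  filler: 66.6/2.09 = 31.8660
  plasticizer: 21.7/1.04 = 20.8654
  zinc oxide: 3.2/5.6 = 0.5714
Sum of volumes = 145.8954
SG = 191.5 / 145.8954 = 1.313

SG = 1.313


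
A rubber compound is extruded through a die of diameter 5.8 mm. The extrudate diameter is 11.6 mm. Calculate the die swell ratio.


Die swell ratio = D_extrudate / D_die
= 11.6 / 5.8
= 2.0

Die swell = 2.0


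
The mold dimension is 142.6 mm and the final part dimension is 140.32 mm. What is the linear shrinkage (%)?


Shrinkage = (mold - part) / mold * 100
= (142.6 - 140.32) / 142.6 * 100
= 2.28 / 142.6 * 100
= 1.6%

1.6%


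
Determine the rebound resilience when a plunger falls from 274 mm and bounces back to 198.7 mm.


Resilience = h_rebound / h_drop * 100
= 198.7 / 274 * 100
= 72.5%

72.5%


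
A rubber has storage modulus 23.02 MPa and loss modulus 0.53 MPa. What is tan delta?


tan delta = E'' / E'
= 0.53 / 23.02
= 0.023

tan delta = 0.023


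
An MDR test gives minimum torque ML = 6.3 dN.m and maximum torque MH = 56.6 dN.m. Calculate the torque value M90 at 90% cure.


M90 = ML + 0.9 * (MH - ML)
M90 = 6.3 + 0.9 * (56.6 - 6.3)
M90 = 6.3 + 0.9 * 50.3
M90 = 51.57 dN.m

51.57 dN.m


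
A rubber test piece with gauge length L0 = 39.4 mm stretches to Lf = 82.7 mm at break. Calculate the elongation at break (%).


Elongation = (Lf - L0) / L0 * 100
= (82.7 - 39.4) / 39.4 * 100
= 43.3 / 39.4 * 100
= 109.9%

109.9%


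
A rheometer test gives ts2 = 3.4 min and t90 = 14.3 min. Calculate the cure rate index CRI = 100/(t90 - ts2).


CRI = 100 / (t90 - ts2)
= 100 / (14.3 - 3.4)
= 100 / 10.9
= 9.17 min^-1

9.17 min^-1


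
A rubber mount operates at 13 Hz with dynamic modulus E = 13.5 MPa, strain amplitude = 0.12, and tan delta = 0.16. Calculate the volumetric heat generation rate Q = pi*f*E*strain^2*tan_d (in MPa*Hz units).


Q = pi * f * E * strain^2 * tan_d
= pi * 13 * 13.5 * 0.12^2 * 0.16
= pi * 13 * 13.5 * 0.0144 * 0.16
= 1.2703

Q = 1.2703


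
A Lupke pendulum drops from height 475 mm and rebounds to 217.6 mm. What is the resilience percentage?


Resilience = h_rebound / h_drop * 100
= 217.6 / 475 * 100
= 45.8%

45.8%


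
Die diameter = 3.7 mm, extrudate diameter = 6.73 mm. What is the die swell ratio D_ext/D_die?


Die swell ratio = D_extrudate / D_die
= 6.73 / 3.7
= 1.819

Die swell = 1.819


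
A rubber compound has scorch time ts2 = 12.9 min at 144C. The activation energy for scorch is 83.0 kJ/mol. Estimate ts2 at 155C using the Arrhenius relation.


Convert temperatures: T1 = 144 + 273.15 = 417.15 K, T2 = 155 + 273.15 = 428.15 K
ts2_new = 12.9 * exp(83000 / 8.314 * (1/428.15 - 1/417.15))
1/T2 - 1/T1 = -6.1589e-05
ts2_new = 6.98 min

6.98 min


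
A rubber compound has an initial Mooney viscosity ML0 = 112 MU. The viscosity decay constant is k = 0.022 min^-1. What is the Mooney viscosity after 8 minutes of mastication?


ML = ML0 * exp(-k * t)
ML = 112 * exp(-0.022 * 8)
ML = 112 * 0.8386
ML = 93.93 MU

93.93 MU


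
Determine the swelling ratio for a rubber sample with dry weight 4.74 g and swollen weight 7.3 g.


Q = W_swollen / W_dry
Q = 7.3 / 4.74
Q = 1.54

Q = 1.54


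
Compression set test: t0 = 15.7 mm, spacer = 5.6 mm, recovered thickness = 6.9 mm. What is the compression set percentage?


CS = (t0 - recovered) / (t0 - ts) * 100
= (15.7 - 6.9) / (15.7 - 5.6) * 100
= 8.8 / 10.1 * 100
= 87.1%

87.1%


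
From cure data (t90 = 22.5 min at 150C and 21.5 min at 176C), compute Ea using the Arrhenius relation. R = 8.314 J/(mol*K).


T1 = 423.15 K, T2 = 449.15 K
1/T1 - 1/T2 = 1.3680e-04
ln(t1/t2) = ln(22.5/21.5) = 0.0455
Ea = 8.314 * 0.0455 / 1.3680e-04 = 2762.9596 J/mol
Ea = 2.76 kJ/mol

2.76 kJ/mol


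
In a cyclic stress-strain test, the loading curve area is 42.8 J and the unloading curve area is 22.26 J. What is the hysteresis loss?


Hysteresis loss = loading - unloading
= 42.8 - 22.26
= 20.54 J

20.54 J


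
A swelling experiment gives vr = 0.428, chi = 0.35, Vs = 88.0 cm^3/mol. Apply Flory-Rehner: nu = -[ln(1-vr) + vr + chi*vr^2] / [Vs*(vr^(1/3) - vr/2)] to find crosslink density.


ln(1 - vr) = ln(1 - 0.428) = -0.5586
Numerator = -((-0.5586) + 0.428 + 0.35 * 0.428^2) = 0.0665
Denominator = 88.0 * (0.428^(1/3) - 0.428/2) = 47.4859
nu = 0.0665 / 47.4859 = 0.0014 mol/cm^3

0.0014 mol/cm^3


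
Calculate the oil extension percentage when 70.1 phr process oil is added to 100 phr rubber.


Oil % = oil / (100 + oil) * 100
= 70.1 / (100 + 70.1) * 100
= 70.1 / 170.1 * 100
= 41.21%

41.21%


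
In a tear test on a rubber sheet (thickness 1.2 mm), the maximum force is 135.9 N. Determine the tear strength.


Tear strength = force / thickness
= 135.9 / 1.2
= 113.25 N/mm

113.25 N/mm


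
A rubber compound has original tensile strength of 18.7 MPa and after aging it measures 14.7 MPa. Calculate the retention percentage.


Retention = aged / original * 100
= 14.7 / 18.7 * 100
= 78.6%

78.6%


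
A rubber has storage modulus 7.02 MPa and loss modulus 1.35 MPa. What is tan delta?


tan delta = E'' / E'
= 1.35 / 7.02
= 0.1923

tan delta = 0.1923


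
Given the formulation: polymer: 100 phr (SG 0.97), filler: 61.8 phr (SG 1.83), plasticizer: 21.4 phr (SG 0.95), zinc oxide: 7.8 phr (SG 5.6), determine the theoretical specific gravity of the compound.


Sum of weights = 191.0
Volume contributions:
  polymer: 100/0.97 = 103.0928
  filler: 61.8/1.83 = 33.7705
  plasticizer: 21.4/0.95 = 22.5263
  zinc oxide: 7.8/5.6 = 1.3929
Sum of volumes = 160.7824
SG = 191.0 / 160.7824 = 1.188

SG = 1.188


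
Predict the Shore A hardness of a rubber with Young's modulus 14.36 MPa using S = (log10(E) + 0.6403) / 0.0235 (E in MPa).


log10(E) = 0.0235*S - 0.6403  =>  S = (log10(E) + 0.6403) / 0.0235
log10(14.36) = 1.157154
S = (1.157154 + 0.6403) / 0.0235 = 1.797454 / 0.0235
S = 76.5

Shore A = 76.5


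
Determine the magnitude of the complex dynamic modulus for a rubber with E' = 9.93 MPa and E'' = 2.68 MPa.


|E*| = sqrt(E'^2 + E''^2)
= sqrt(9.93^2 + 2.68^2)
= sqrt(98.6049 + 7.1824)
= 10.285 MPa

10.285 MPa


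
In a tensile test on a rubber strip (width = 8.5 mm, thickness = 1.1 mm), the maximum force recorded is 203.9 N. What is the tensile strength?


Area = width * thickness = 8.5 * 1.1 = 9.35 mm^2
TS = force / area = 203.9 / 9.35 = 21.81 MPa

21.81 MPa


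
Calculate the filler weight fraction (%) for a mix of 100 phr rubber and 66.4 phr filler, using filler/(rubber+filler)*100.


Filler % = filler / (rubber + filler) * 100
= 66.4 / (100 + 66.4) * 100
= 66.4 / 166.4 * 100
= 39.9%

39.9%


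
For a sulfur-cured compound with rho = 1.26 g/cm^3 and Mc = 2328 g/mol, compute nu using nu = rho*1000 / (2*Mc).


nu = rho * 1000 / (2 * Mc)
nu = 1.26 * 1000 / (2 * 2328)
nu = 1260.0 / 4656
nu = 0.2706 mol/L

0.2706 mol/L


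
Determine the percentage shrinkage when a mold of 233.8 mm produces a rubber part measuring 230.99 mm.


Shrinkage = (mold - part) / mold * 100
= (233.8 - 230.99) / 233.8 * 100
= 2.81 / 233.8 * 100
= 1.2%

1.2%
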